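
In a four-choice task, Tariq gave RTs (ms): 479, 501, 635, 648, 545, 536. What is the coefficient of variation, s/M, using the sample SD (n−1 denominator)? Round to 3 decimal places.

n = 6, Σ = 3344, M = 557.3333
Σ(x−M)² = 24169.333; s = √(24169.333/5) = 69.5260
CV = 69.5260 / 557.3333 = 0.12475

0.125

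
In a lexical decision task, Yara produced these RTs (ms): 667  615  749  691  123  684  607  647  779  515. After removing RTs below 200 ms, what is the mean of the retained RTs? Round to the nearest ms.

Excluded: 123
Retained (n=9): Σ = 5954
Mean = 5954/9 = 661.5556

662 ms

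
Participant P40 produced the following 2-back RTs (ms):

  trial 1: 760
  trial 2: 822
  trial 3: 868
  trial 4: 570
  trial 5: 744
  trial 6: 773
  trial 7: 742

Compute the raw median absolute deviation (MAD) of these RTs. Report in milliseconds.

Sorted: 570, 742, 744, 760, 773, 822, 868 → median = 760
|x − 760|: 0, 62, 108, 190, 16, 13, 18
Sorted deviations: 0, 13, 16, 18, 62, 108, 190 → MAD = 18

18 ms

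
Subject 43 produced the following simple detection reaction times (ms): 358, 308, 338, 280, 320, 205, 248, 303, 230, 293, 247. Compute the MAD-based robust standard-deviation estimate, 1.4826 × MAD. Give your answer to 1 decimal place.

Sorted: 205, 230, 247, 248, 280, 293, 303, 308, 320, 338, 358 → median = 293
|x − 293| sorted: 0, 10, 13, 15, 27, 45, 45, 46, 63, 65, 88 → MAD = 45
Robust SD ≈ 1.4826 × 45 = 66.717

66.7 ms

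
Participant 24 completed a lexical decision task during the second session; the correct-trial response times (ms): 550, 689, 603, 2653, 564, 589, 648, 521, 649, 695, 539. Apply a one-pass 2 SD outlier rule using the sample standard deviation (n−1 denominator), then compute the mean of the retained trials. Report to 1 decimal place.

604.7 ms

n = 11, ΣRT = 8700, M = 790.909
Σ(x−M)² = 3849438.91; s = √(3849438.91/10) = 620.438
Cutoffs: 790.909 ± 2·620.438 → [-450.0, 2031.8]
Outside: 2653 → excluded.
Retained (n=10): Σ = 6047, mean = 6047/10 = 604.700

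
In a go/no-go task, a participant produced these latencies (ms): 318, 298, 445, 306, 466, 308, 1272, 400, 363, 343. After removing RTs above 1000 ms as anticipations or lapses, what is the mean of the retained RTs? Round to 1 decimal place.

360.8 ms

Excluded: 1272
Retained (n=9): Σ = 3247
Mean = 3247/9 = 360.7778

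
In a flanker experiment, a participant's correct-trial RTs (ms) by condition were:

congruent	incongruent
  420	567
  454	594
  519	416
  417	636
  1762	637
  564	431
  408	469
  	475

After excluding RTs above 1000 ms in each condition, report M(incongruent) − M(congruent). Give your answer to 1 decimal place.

64.5 ms

congruent: exclude 1762
M(congruent) = 2782/6 = 463.667
M(incongruent) = 4225/8 = 528.125
Difference = 528.125 − 463.667 = 64.458 ms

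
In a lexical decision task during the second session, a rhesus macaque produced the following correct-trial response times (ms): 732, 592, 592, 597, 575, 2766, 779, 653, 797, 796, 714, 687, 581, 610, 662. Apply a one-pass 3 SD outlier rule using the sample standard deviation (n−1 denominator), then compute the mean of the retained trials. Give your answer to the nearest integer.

669 ms

n = 15, ΣRT = 12133, M = 808.867
Σ(x−M)² = 4192307.73; s = √(4192307.73/14) = 547.221
Cutoffs: 808.867 ± 3·547.221 → [-832.8, 2450.5]
Outside: 2766 → excluded.
Retained (n=14): Σ = 9367, mean = 9367/14 = 669.071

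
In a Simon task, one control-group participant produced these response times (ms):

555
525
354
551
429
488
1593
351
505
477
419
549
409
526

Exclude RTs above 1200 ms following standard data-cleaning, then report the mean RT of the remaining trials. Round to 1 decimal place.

Excluded: 1593
Retained (n=13): Σ = 6138
Mean = 6138/13 = 472.1538

472.2 ms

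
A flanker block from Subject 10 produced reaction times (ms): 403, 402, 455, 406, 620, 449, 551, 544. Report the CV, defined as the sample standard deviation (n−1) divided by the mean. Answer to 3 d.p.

0.173

n = 8, Σ = 3830, M = 478.7500
Σ(x−M)² = 47799.500; s = √(47799.500/7) = 82.6347
CV = 82.6347 / 478.7500 = 0.17261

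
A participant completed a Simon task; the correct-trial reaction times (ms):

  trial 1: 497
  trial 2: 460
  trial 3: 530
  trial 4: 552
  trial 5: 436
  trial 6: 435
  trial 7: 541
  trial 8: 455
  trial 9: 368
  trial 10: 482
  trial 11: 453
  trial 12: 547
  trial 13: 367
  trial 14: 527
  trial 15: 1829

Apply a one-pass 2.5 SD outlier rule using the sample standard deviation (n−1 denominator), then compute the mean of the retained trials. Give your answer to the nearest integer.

475 ms

n = 15, ΣRT = 8479, M = 565.267
Σ(x−M)² = 1760168.93; s = √(1760168.93/14) = 354.579
Cutoffs: 565.267 ± 2.5·354.579 → [-321.2, 1451.7]
Outside: 1829 → excluded.
Retained (n=14): Σ = 6650, mean = 6650/14 = 475.000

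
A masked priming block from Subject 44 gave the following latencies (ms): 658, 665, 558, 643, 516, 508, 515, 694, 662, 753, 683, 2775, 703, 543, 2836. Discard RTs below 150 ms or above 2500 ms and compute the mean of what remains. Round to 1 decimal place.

Excluded: 2775, 2836
Retained (n=13): Σ = 8101
Mean = 8101/13 = 623.1538

623.2 ms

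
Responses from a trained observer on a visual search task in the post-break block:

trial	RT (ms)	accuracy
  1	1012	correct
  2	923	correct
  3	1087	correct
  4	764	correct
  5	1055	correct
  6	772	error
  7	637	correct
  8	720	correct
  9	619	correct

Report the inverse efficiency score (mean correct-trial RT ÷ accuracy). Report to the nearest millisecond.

Correct trials (n=8): 1012, 923, 1087, 764, 1055, 637, 720, 619
Mean correct RT = 6817/8 = 852.1250 ms
Proportion correct = 8/9
IES = 852.1250 / (8/9) = 958.641 ms

959 ms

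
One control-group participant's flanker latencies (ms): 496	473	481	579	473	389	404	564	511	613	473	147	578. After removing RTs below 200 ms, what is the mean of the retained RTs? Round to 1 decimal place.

502.8 ms

Excluded: 147
Retained (n=12): Σ = 6034
Mean = 6034/12 = 502.8333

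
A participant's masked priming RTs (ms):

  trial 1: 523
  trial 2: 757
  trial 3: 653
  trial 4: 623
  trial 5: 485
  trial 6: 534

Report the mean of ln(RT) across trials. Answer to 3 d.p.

6.378

ln(RT): 6.2596, 6.6294, 6.4816, 6.4345, 6.1841, 6.2804
Σ ln(RT) = 38.2696
Mean = 38.2696/6 = 6.37827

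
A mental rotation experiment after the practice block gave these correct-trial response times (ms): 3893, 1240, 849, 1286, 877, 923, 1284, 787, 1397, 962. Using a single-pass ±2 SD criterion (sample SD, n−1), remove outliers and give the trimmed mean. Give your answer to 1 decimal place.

n = 10, ΣRT = 13498, M = 1349.800
Σ(x−M)² = 7614181.60; s = √(7614181.60/9) = 919.794
Cutoffs: 1349.800 ± 2·919.794 → [-489.8, 3189.4]
Outside: 3893 → excluded.
Retained (n=9): Σ = 9605, mean = 9605/9 = 1067.222

1067.2 ms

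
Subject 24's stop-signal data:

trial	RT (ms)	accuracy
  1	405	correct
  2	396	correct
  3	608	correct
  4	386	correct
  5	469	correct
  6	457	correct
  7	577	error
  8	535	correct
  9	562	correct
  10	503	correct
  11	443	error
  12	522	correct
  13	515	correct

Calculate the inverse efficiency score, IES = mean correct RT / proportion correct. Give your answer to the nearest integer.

Correct trials (n=11): 405, 396, 608, 386, 469, 457, 535, 562, 503, 522, 515
Mean correct RT = 5358/11 = 487.0909 ms
Proportion correct = 11/13
IES = 487.0909 / (11/13) = 575.653 ms

576 ms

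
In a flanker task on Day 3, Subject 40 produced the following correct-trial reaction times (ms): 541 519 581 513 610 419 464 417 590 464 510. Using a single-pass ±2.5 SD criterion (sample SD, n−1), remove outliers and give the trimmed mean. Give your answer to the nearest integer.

n = 11, ΣRT = 5628, M = 511.636
Σ(x−M)² = 43624.55; s = √(43624.55/10) = 66.049
Cutoffs: 511.636 ± 2.5·66.049 → [346.5, 676.8]
No RTs fall outside the cutoffs; all 11 retained. Mean = 5628/11 = 511.636

512 ms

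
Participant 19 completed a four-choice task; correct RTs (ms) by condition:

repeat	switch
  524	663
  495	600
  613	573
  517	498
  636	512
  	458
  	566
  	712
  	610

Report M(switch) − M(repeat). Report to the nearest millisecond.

M(repeat) = 2785/5 = 557.000
M(switch) = 5192/9 = 576.889
Difference = 576.889 − 557.000 = 19.889 ms

20 ms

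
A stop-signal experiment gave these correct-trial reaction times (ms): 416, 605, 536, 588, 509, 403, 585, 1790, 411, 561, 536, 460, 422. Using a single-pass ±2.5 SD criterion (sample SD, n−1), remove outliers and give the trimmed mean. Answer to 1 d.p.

n = 13, ΣRT = 7822, M = 601.692
Σ(x−M)² = 1594120.77; s = √(1594120.77/12) = 364.477
Cutoffs: 601.692 ± 2.5·364.477 → [-309.5, 1512.9]
Outside: 1790 → excluded.
Retained (n=12): Σ = 6032, mean = 6032/12 = 502.667

502.7 ms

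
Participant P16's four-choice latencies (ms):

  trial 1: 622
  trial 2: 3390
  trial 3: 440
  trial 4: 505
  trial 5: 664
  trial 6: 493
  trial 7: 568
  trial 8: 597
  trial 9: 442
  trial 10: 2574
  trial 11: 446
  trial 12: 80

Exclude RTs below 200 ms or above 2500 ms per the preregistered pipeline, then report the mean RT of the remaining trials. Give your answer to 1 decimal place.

530.8 ms

Excluded: 80, 2574, 3390
Retained (n=9): Σ = 4777
Mean = 4777/9 = 530.7778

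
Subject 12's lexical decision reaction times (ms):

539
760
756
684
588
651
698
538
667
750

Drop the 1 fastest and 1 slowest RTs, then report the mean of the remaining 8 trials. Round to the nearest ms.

667 ms

Sorted: 538, 539, 588, 651, 667, 684, 698, 750, 756, 760
Drop lowest 1 (538) and highest 1 (760)
Remaining (n=8): Σ = 5333, mean = 5333/8 = 666.625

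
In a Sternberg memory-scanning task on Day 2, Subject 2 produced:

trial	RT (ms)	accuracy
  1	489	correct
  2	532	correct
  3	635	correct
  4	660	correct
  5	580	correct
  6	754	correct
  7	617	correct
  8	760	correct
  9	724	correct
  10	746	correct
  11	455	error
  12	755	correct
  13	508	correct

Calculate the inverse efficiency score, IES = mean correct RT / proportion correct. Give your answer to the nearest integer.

Correct trials (n=12): 489, 532, 635, 660, 580, 754, 617, 760, 724, 746, 755, 508
Mean correct RT = 7760/12 = 646.6667 ms
Proportion correct = 12/13
IES = 646.6667 / (12/13) = 700.556 ms

701 ms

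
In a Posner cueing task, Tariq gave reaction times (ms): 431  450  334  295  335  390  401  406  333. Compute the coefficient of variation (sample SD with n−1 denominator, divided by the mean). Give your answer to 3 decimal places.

n = 9, Σ = 3375, M = 375.0000
Σ(x−M)² = 22068.000; s = √(22068.000/8) = 52.5214
CV = 52.5214 / 375.0000 = 0.14006

0.140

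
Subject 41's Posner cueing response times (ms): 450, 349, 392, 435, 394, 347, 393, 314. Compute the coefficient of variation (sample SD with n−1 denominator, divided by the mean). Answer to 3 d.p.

0.119

n = 8, Σ = 3074, M = 384.2500
Σ(x−M)² = 14695.500; s = √(14695.500/7) = 45.8187
CV = 45.8187 / 384.2500 = 0.11924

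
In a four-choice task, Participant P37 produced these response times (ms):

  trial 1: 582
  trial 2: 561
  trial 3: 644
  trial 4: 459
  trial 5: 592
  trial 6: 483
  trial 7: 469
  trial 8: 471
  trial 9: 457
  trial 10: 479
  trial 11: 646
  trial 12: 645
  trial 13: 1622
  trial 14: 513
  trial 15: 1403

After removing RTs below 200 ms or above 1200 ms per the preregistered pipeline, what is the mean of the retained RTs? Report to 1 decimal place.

Excluded: 1403, 1622
Retained (n=13): Σ = 7001
Mean = 7001/13 = 538.5385

538.5 ms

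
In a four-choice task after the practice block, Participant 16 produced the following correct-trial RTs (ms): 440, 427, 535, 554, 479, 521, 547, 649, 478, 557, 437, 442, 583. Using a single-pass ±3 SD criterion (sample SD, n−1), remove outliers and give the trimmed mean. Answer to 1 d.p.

511.5 ms

n = 13, ΣRT = 6649, M = 511.462
Σ(x−M)² = 54609.23; s = √(54609.23/12) = 67.459
Cutoffs: 511.462 ± 3·67.459 → [309.1, 713.8]
No RTs fall outside the cutoffs; all 13 retained. Mean = 6649/13 = 511.462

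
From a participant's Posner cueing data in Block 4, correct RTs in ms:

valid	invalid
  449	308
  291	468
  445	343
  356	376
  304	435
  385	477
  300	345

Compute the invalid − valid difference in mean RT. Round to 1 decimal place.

M(valid) = 2530/7 = 361.429
M(invalid) = 2752/7 = 393.143
Difference = 393.143 − 361.429 = 31.714 ms

31.7 ms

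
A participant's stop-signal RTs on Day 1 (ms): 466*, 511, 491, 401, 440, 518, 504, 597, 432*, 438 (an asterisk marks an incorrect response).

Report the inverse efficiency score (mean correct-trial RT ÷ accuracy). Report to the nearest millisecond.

Correct trials (n=8): 511, 491, 401, 440, 518, 504, 597, 438
Mean correct RT = 3900/8 = 487.5000 ms
Proportion correct = 8/10
IES = 487.5000 / (8/10) = 609.375 ms

609 ms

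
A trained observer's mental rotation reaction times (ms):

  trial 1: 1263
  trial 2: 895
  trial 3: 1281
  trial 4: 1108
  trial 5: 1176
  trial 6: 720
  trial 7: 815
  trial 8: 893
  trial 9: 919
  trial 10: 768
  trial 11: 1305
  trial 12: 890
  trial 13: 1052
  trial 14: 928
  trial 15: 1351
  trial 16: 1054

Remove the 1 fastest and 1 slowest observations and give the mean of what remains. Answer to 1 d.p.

Sorted: 720, 768, 815, 890, 893, 895, 919, 928, 1052, 1054, 1108, 1176, 1263, 1281, 1305, 1351
Drop lowest 1 (720) and highest 1 (1351)
Remaining (n=14): Σ = 14347, mean = 14347/14 = 1024.786

1024.8 ms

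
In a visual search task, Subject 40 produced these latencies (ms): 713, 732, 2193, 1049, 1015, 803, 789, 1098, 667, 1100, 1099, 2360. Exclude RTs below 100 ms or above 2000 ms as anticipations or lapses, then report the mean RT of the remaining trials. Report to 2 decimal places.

906.50 ms

Excluded: 2193, 2360
Retained (n=10): Σ = 9065
Mean = 9065/10 = 906.5000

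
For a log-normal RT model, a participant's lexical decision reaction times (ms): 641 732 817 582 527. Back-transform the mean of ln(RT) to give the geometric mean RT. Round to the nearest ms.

652 ms

ln(RT): 6.4630, 6.5958, 6.7056, 6.3665, 6.2672
Mean ln(RT) = 32.3981/5 = 6.47962
Geometric mean = exp(6.47962) = 651.73 ms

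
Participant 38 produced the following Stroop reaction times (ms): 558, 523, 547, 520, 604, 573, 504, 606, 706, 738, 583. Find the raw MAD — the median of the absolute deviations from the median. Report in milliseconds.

33 ms

Sorted: 504, 520, 523, 547, 558, 573, 583, 604, 606, 706, 738 → median = 573
|x − 573|: 15, 50, 26, 53, 31, 0, 69, 33, 133, 165, 10
Sorted deviations: 0, 10, 15, 26, 31, 33, 50, 53, 69, 133, 165 → MAD = 33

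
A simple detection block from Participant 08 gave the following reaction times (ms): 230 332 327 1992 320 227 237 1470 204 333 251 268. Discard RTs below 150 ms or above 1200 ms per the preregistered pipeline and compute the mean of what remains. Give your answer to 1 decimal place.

Excluded: 1470, 1992
Retained (n=10): Σ = 2729
Mean = 2729/10 = 272.9000

272.9 ms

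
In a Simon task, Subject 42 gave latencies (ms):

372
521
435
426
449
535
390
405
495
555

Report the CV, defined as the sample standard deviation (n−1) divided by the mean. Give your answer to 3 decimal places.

0.140

n = 10, Σ = 4583, M = 458.3000
Σ(x−M)² = 37138.100; s = √(37138.100/9) = 64.2375
CV = 64.2375 / 458.3000 = 0.14016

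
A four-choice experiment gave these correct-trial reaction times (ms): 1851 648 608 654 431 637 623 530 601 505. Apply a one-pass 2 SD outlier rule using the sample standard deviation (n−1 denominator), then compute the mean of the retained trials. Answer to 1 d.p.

n = 10, ΣRT = 7088, M = 708.800
Σ(x−M)² = 1496295.60; s = √(1496295.60/9) = 407.744
Cutoffs: 708.800 ± 2·407.744 → [-106.7, 1524.3]
Outside: 1851 → excluded.
Retained (n=9): Σ = 5237, mean = 5237/9 = 581.889

581.9 ms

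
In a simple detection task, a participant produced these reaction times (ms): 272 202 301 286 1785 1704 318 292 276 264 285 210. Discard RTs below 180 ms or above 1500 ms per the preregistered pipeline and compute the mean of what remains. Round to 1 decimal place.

Excluded: 1704, 1785
Retained (n=10): Σ = 2706
Mean = 2706/10 = 270.6000

270.6 ms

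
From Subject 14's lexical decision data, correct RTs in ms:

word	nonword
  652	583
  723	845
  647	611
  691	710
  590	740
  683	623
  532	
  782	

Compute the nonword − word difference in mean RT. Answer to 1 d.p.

22.8 ms

M(word) = 5300/8 = 662.500
M(nonword) = 4112/6 = 685.333
Difference = 685.333 − 662.500 = 22.833 ms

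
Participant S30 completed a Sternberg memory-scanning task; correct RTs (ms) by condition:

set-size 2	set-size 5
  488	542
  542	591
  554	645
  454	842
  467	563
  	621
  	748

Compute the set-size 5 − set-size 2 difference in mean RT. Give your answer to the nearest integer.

149 ms

M(set-size 2) = 2505/5 = 501.000
M(set-size 5) = 4552/7 = 650.286
Difference = 650.286 − 501.000 = 149.286 ms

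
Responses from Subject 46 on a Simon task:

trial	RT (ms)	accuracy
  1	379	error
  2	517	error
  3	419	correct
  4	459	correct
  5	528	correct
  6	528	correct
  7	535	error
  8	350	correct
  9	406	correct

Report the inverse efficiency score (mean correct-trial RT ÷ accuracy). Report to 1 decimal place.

672.5 ms

Correct trials (n=6): 419, 459, 528, 528, 350, 406
Mean correct RT = 2690/6 = 448.3333 ms
Proportion correct = 6/9
IES = 448.3333 / (6/9) = 672.500 ms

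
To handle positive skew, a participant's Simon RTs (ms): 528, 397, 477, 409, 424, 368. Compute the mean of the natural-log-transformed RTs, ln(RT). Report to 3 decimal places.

6.065

ln(RT): 6.2691, 5.9839, 6.1675, 6.0137, 6.0497, 5.9081
Σ ln(RT) = 36.3921
Mean = 36.3921/6 = 6.06535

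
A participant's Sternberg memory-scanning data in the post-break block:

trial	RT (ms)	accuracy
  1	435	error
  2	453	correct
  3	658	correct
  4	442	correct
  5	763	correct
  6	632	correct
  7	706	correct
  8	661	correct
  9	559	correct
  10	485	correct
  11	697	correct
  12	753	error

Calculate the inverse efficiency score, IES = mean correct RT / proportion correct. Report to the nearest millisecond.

Correct trials (n=10): 453, 658, 442, 763, 632, 706, 661, 559, 485, 697
Mean correct RT = 6056/10 = 605.6000 ms
Proportion correct = 10/12
IES = 605.6000 / (10/12) = 726.720 ms

727 ms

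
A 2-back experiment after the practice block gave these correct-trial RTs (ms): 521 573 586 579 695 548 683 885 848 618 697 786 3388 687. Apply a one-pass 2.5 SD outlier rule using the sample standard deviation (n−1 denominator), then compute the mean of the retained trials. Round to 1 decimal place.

669.7 ms

n = 14, ΣRT = 12094, M = 863.857
Σ(x−M)² = 7019107.71; s = √(7019107.71/13) = 734.800
Cutoffs: 863.857 ± 2.5·734.800 → [-973.1, 2700.9]
Outside: 3388 → excluded.
Retained (n=13): Σ = 8706, mean = 8706/13 = 669.692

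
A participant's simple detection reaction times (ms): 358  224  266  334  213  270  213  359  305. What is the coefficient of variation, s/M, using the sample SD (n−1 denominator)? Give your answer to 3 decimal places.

n = 9, Σ = 2542, M = 282.4444
Σ(x−M)² = 28222.222; s = √(28222.222/8) = 59.3951
CV = 59.3951 / 282.4444 = 0.21029

0.210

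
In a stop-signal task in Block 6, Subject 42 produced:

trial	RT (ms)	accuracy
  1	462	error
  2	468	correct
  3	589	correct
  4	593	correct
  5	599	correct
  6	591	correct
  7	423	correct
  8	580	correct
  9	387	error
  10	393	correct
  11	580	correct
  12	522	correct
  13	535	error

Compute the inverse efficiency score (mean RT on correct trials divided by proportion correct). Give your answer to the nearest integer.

694 ms

Correct trials (n=10): 468, 589, 593, 599, 591, 423, 580, 393, 580, 522
Mean correct RT = 5338/10 = 533.8000 ms
Proportion correct = 10/13
IES = 533.8000 / (10/13) = 693.940 ms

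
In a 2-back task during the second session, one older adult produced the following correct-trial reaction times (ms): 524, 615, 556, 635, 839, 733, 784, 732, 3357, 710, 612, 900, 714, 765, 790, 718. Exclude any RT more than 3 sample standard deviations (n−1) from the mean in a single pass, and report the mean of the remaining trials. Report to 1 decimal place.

708.5 ms

n = 16, ΣRT = 13984, M = 874.000
Σ(x−M)² = 6727574.00; s = √(6727574.00/15) = 669.705
Cutoffs: 874.000 ± 3·669.705 → [-1135.1, 2883.1]
Outside: 3357 → excluded.
Retained (n=15): Σ = 10627, mean = 10627/15 = 708.467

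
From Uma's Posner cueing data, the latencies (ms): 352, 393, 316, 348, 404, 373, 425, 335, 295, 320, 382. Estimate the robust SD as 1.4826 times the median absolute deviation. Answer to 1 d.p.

47.4 ms

Sorted: 295, 316, 320, 335, 348, 352, 373, 382, 393, 404, 425 → median = 352
|x − 352| sorted: 0, 4, 17, 21, 30, 32, 36, 41, 52, 57, 73 → MAD = 32
Robust SD ≈ 1.4826 × 32 = 47.443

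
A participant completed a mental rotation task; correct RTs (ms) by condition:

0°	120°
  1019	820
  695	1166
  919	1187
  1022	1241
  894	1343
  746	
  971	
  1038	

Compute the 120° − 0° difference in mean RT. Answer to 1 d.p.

M(0°) = 7304/8 = 913.000
M(120°) = 5757/5 = 1151.400
Difference = 1151.400 − 913.000 = 238.400 ms

238.4 ms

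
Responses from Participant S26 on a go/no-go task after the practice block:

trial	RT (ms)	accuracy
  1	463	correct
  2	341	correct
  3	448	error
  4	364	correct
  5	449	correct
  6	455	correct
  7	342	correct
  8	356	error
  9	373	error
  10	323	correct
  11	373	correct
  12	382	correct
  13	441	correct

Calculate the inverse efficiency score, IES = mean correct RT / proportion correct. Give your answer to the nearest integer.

Correct trials (n=10): 463, 341, 364, 449, 455, 342, 323, 373, 382, 441
Mean correct RT = 3933/10 = 393.3000 ms
Proportion correct = 10/13
IES = 393.3000 / (10/13) = 511.290 ms

511 ms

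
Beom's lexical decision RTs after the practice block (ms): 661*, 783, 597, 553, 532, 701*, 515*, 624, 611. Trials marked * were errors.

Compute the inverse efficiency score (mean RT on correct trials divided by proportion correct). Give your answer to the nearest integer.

Correct trials (n=6): 783, 597, 553, 532, 624, 611
Mean correct RT = 3700/6 = 616.6667 ms
Proportion correct = 6/9
IES = 616.6667 / (6/9) = 925.000 ms

925 ms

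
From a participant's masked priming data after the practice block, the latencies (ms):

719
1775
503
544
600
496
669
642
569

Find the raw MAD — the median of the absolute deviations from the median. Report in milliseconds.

69 ms

Sorted: 496, 503, 544, 569, 600, 642, 669, 719, 1775 → median = 600
|x − 600|: 119, 1175, 97, 56, 0, 104, 69, 42, 31
Sorted deviations: 0, 31, 42, 56, 69, 97, 104, 119, 1175 → MAD = 69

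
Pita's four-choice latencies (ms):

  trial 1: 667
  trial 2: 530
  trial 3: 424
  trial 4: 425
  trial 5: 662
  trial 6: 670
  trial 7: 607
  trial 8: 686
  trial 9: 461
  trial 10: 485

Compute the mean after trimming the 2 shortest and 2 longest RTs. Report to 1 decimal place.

568.7 ms

Sorted: 424, 425, 461, 485, 530, 607, 662, 667, 670, 686
Drop lowest 2 (424, 425) and highest 2 (670, 686)
Remaining (n=6): Σ = 3412, mean = 3412/6 = 568.667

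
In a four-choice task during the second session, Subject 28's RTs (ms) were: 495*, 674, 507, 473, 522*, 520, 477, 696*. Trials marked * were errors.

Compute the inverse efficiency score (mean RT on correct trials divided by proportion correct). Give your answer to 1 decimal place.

848.3 ms

Correct trials (n=5): 674, 507, 473, 520, 477
Mean correct RT = 2651/5 = 530.2000 ms
Proportion correct = 5/8
IES = 530.2000 / (5/8) = 848.320 ms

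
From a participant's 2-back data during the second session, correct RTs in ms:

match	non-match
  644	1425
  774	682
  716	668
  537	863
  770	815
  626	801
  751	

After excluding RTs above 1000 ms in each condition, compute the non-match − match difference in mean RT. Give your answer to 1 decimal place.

non-match: exclude 1425
M(match) = 4818/7 = 688.286
M(non-match) = 3829/5 = 765.800
Difference = 765.800 − 688.286 = 77.514 ms

77.5 ms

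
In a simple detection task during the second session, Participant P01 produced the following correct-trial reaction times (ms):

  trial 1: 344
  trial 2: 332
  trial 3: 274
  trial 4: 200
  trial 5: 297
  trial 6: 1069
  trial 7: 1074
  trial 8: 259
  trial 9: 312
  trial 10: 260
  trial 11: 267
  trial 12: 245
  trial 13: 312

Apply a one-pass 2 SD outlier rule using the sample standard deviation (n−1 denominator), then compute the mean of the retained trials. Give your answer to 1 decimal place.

n = 13, ΣRT = 5245, M = 403.462
Σ(x−M)² = 1072609.23; s = √(1072609.23/12) = 298.972
Cutoffs: 403.462 ± 2·298.972 → [-194.5, 1001.4]
Outside: 1069, 1074 → excluded.
Retained (n=11): Σ = 3102, mean = 3102/11 = 282.000

282.0 ms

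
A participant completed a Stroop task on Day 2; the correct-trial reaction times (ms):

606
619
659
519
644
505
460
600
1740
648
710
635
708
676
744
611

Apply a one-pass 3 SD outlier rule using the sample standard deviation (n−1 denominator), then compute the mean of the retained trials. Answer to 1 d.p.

n = 16, ΣRT = 11084, M = 692.750
Σ(x−M)² = 1256885.00; s = √(1256885.00/15) = 289.469
Cutoffs: 692.750 ± 3·289.469 → [-175.7, 1561.2]
Outside: 1740 → excluded.
Retained (n=15): Σ = 9344, mean = 9344/15 = 622.933

622.9 ms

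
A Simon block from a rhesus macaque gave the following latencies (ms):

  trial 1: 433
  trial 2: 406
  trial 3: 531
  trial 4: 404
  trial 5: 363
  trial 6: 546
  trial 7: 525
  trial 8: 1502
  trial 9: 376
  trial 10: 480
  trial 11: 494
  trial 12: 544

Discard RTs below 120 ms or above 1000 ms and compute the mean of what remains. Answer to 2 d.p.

463.82 ms

Excluded: 1502
Retained (n=11): Σ = 5102
Mean = 5102/11 = 463.8182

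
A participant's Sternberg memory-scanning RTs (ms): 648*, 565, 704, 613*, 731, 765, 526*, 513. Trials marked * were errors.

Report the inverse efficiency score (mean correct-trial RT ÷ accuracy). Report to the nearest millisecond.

Correct trials (n=5): 565, 704, 731, 765, 513
Mean correct RT = 3278/5 = 655.6000 ms
Proportion correct = 5/8
IES = 655.6000 / (5/8) = 1048.960 ms

1049 ms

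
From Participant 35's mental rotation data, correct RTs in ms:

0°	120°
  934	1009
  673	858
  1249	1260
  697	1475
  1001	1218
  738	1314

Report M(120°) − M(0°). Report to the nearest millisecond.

307 ms

M(0°) = 5292/6 = 882.000
M(120°) = 7134/6 = 1189.000
Difference = 1189.000 − 882.000 = 307.000 ms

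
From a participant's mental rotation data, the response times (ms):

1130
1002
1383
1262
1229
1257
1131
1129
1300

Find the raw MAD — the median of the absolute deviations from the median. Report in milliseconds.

98 ms

Sorted: 1002, 1129, 1130, 1131, 1229, 1257, 1262, 1300, 1383 → median = 1229
|x − 1229|: 99, 227, 154, 33, 0, 28, 98, 100, 71
Sorted deviations: 0, 28, 33, 71, 98, 99, 100, 154, 227 → MAD = 98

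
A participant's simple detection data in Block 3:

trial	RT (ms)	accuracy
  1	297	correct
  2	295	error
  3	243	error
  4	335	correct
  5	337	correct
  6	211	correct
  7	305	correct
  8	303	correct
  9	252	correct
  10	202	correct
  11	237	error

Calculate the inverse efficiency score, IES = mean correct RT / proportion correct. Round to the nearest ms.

Correct trials (n=8): 297, 335, 337, 211, 305, 303, 252, 202
Mean correct RT = 2242/8 = 280.2500 ms
Proportion correct = 8/11
IES = 280.2500 / (8/11) = 385.344 ms

385 ms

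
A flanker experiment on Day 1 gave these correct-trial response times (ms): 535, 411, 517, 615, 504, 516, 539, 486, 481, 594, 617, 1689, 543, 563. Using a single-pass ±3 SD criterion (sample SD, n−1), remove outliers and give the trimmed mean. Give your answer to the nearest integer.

n = 14, ΣRT = 8610, M = 615.000
Σ(x−M)² = 1281924.00; s = √(1281924.00/13) = 314.022
Cutoffs: 615.000 ± 3·314.022 → [-327.1, 1557.1]
Outside: 1689 → excluded.
Retained (n=13): Σ = 6921, mean = 6921/13 = 532.385

532 ms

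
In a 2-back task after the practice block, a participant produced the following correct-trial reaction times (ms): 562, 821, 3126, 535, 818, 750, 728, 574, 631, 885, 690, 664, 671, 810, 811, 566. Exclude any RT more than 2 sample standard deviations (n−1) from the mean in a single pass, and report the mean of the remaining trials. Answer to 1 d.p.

701.1 ms

n = 16, ΣRT = 13642, M = 852.625
Σ(x−M)² = 5690359.75; s = √(5690359.75/15) = 615.920
Cutoffs: 852.625 ± 2·615.920 → [-379.2, 2084.5]
Outside: 3126 → excluded.
Retained (n=15): Σ = 10516, mean = 10516/15 = 701.067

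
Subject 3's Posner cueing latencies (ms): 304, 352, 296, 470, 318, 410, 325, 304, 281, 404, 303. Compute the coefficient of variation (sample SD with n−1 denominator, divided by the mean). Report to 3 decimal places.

0.175

n = 11, Σ = 3767, M = 342.4545
Σ(x−M)² = 36060.727; s = √(36060.727/10) = 60.0506
CV = 60.0506 / 342.4545 = 0.17535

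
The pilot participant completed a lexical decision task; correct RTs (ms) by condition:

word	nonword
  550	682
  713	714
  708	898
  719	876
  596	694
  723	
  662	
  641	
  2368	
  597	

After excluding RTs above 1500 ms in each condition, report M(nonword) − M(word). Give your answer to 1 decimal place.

116.2 ms

word: exclude 2368
M(word) = 5909/9 = 656.556
M(nonword) = 3864/5 = 772.800
Difference = 772.800 − 656.556 = 116.244 ms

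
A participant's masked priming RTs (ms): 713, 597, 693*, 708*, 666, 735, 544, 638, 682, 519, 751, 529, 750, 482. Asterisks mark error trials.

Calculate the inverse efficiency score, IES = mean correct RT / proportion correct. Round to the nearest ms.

739 ms

Correct trials (n=12): 713, 597, 666, 735, 544, 638, 682, 519, 751, 529, 750, 482
Mean correct RT = 7606/12 = 633.8333 ms
Proportion correct = 12/14
IES = 633.8333 / (12/14) = 739.472 ms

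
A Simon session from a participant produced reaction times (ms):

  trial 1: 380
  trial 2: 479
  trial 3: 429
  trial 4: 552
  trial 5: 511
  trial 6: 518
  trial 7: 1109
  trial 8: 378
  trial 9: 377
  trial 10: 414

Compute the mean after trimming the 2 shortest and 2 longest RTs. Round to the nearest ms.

455 ms

Sorted: 377, 378, 380, 414, 429, 479, 511, 518, 552, 1109
Drop lowest 2 (377, 378) and highest 2 (552, 1109)
Remaining (n=6): Σ = 2731, mean = 2731/6 = 455.167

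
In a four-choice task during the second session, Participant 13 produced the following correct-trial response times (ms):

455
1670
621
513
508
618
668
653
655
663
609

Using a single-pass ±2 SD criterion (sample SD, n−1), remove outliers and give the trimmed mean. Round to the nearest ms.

n = 11, ΣRT = 7633, M = 693.909
Σ(x−M)² = 1100222.91; s = √(1100222.91/10) = 331.696
Cutoffs: 693.909 ± 2·331.696 → [30.5, 1357.3]
Outside: 1670 → excluded.
Retained (n=10): Σ = 5963, mean = 5963/10 = 596.300

596 ms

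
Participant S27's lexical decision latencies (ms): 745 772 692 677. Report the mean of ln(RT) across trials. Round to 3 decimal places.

ln(RT): 6.6134, 6.6490, 6.5396, 6.5177
Σ ln(RT) = 26.3196
Mean = 26.3196/4 = 6.57991

6.580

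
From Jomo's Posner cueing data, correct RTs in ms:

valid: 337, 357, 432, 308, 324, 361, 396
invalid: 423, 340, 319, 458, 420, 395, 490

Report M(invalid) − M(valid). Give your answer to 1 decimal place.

47.1 ms

M(valid) = 2515/7 = 359.286
M(invalid) = 2845/7 = 406.429
Difference = 406.429 − 359.286 = 47.143 ms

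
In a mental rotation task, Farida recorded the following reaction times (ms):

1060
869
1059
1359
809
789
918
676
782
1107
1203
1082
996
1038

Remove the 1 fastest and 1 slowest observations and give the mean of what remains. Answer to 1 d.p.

Sorted: 676, 782, 789, 809, 869, 918, 996, 1038, 1059, 1060, 1082, 1107, 1203, 1359
Drop lowest 1 (676) and highest 1 (1359)
Remaining (n=12): Σ = 11712, mean = 11712/12 = 976.000

976.0 ms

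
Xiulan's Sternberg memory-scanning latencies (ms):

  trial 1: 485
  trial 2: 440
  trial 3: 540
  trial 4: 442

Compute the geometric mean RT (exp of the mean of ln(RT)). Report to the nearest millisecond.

475 ms

ln(RT): 6.1841, 6.0868, 6.2916, 6.0913
Mean ln(RT) = 24.6538/4 = 6.16345
Geometric mean = exp(6.16345) = 475.06 ms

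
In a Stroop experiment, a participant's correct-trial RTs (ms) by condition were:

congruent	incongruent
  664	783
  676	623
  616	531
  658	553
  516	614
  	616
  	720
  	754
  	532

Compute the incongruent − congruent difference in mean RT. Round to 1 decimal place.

10.2 ms

M(congruent) = 3130/5 = 626.000
M(incongruent) = 5726/9 = 636.222
Difference = 636.222 − 626.000 = 10.222 ms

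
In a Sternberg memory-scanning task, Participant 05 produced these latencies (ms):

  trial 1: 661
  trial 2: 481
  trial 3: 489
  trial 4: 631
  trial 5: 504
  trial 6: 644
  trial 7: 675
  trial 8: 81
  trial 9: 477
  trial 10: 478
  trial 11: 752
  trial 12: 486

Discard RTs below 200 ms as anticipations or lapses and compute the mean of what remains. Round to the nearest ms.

571 ms

Excluded: 81
Retained (n=11): Σ = 6278
Mean = 6278/11 = 570.7273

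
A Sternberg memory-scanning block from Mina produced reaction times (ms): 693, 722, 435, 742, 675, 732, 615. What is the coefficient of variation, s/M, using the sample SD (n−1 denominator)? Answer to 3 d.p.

n = 7, Σ = 4614, M = 659.1429
Σ(x−M)² = 69710.857; s = √(69710.857/6) = 107.7890
CV = 107.7890 / 659.1429 = 0.16353

0.164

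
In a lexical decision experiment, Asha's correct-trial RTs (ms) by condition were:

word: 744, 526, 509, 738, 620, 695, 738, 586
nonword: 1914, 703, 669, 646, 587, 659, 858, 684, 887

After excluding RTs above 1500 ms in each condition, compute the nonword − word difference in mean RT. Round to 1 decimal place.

67.1 ms

nonword: exclude 1914
M(word) = 5156/8 = 644.500
M(nonword) = 5693/8 = 711.625
Difference = 711.625 − 644.500 = 67.125 ms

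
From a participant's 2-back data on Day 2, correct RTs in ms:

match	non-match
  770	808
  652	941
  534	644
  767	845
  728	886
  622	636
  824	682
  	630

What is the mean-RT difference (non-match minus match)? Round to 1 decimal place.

59.4 ms

M(match) = 4897/7 = 699.571
M(non-match) = 6072/8 = 759.000
Difference = 759.000 − 699.571 = 59.429 ms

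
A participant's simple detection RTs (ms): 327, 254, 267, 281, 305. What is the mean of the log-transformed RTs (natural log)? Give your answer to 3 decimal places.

ln(RT): 5.7900, 5.5373, 5.5872, 5.6384, 5.7203
Σ ln(RT) = 28.2732
Mean = 28.2732/5 = 5.65464

5.655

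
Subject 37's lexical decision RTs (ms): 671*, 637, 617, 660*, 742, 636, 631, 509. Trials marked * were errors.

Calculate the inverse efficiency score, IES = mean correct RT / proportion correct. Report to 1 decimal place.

838.2 ms

Correct trials (n=6): 637, 617, 742, 636, 631, 509
Mean correct RT = 3772/6 = 628.6667 ms
Proportion correct = 6/8
IES = 628.6667 / (6/8) = 838.222 ms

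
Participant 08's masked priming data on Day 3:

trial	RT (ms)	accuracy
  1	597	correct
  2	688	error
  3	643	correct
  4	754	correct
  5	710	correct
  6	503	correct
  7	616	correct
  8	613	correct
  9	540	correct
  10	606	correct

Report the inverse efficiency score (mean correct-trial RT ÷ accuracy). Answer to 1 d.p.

689.1 ms

Correct trials (n=9): 597, 643, 754, 710, 503, 616, 613, 540, 606
Mean correct RT = 5582/9 = 620.2222 ms
Proportion correct = 9/10
IES = 620.2222 / (9/10) = 689.136 ms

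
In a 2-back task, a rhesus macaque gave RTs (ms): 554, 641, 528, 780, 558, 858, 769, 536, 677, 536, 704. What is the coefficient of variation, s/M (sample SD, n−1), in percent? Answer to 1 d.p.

18.0%

n = 11, Σ = 7141, M = 649.1818
Σ(x−M)² = 136599.636; s = √(136599.636/10) = 116.8758
CV = 116.8758 / 649.1818 = 0.18004 = 18.004%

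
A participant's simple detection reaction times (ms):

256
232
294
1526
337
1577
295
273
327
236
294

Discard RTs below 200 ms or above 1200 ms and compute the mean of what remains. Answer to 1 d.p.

Excluded: 1526, 1577
Retained (n=9): Σ = 2544
Mean = 2544/9 = 282.6667

282.7 ms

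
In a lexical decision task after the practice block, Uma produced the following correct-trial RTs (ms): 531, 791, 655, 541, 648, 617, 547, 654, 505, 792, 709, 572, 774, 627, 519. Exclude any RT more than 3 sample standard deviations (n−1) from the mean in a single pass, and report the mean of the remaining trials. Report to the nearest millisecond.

632 ms

n = 15, ΣRT = 9482, M = 632.133
Σ(x−M)² = 136697.73; s = √(136697.73/14) = 98.814
Cutoffs: 632.133 ± 3·98.814 → [335.7, 928.6]
No RTs fall outside the cutoffs; all 15 retained. Mean = 9482/15 = 632.133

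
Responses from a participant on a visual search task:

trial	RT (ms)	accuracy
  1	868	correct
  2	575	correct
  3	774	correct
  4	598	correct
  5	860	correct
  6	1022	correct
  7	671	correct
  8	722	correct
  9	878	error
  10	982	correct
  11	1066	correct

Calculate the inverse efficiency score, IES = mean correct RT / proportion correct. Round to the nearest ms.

895 ms

Correct trials (n=10): 868, 575, 774, 598, 860, 1022, 671, 722, 982, 1066
Mean correct RT = 8138/10 = 813.8000 ms
Proportion correct = 10/11
IES = 813.8000 / (10/11) = 895.180 ms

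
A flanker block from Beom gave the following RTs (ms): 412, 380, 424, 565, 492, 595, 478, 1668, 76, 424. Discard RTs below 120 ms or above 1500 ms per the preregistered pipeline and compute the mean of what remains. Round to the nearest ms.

471 ms

Excluded: 76, 1668
Retained (n=8): Σ = 3770
Mean = 3770/8 = 471.2500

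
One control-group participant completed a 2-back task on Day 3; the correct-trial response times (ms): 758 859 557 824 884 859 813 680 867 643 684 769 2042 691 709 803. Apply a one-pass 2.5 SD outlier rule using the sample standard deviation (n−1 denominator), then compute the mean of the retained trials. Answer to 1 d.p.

760.0 ms

n = 16, ΣRT = 13442, M = 840.125
Σ(x−M)² = 1670505.75; s = √(1670505.75/15) = 333.717
Cutoffs: 840.125 ± 2.5·333.717 → [5.8, 1674.4]
Outside: 2042 → excluded.
Retained (n=15): Σ = 11400, mean = 11400/15 = 760.000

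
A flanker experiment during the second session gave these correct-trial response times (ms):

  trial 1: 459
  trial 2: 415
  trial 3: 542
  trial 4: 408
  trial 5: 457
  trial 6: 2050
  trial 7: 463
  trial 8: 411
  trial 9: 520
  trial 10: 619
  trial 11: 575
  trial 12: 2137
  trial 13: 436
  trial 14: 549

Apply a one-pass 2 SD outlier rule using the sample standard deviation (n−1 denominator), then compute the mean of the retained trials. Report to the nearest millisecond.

488 ms

n = 14, ΣRT = 10041, M = 717.214
Σ(x−M)² = 4478676.36; s = √(4478676.36/13) = 586.953
Cutoffs: 717.214 ± 2·586.953 → [-456.7, 1891.1]
Outside: 2050, 2137 → excluded.
Retained (n=12): Σ = 5854, mean = 5854/12 = 487.833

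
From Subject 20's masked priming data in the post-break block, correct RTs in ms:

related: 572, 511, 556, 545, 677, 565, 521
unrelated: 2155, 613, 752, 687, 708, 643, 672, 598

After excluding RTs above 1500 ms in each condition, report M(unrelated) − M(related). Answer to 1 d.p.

103.7 ms

unrelated: exclude 2155
M(related) = 3947/7 = 563.857
M(unrelated) = 4673/7 = 667.571
Difference = 667.571 − 563.857 = 103.714 ms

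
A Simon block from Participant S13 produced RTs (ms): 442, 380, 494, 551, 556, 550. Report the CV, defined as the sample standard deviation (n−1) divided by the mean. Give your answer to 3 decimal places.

0.145

n = 6, Σ = 2973, M = 495.5000
Σ(x−M)² = 25915.500; s = √(25915.500/5) = 71.9937
CV = 71.9937 / 495.5000 = 0.14530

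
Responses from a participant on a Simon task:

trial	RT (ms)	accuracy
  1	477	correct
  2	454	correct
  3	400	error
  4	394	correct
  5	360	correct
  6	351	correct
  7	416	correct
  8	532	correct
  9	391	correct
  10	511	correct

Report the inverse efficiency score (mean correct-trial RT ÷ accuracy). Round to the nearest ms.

480 ms

Correct trials (n=9): 477, 454, 394, 360, 351, 416, 532, 391, 511
Mean correct RT = 3886/9 = 431.7778 ms
Proportion correct = 9/10
IES = 431.7778 / (9/10) = 479.753 ms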